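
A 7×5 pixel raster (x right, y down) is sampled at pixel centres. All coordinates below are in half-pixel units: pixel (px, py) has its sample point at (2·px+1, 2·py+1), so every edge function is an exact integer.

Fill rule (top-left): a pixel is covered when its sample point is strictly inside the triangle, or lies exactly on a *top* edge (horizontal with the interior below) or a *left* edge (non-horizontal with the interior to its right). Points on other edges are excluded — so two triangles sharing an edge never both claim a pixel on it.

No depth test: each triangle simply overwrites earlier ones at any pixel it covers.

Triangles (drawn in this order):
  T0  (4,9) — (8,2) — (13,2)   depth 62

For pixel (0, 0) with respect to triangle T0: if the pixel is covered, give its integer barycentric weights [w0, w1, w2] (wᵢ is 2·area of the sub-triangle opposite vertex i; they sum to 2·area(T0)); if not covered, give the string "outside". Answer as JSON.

T0:
  2·area = 35
  edge (4, 9)→(8, 2): d=(4,-7) top-left  bias=+0
  edge (8, 2)→(13, 2): d=(5,0) top-left  bias=+0
  edge (13, 2)→(4, 9): d=(-9,7) right/bottom  bias=-1
    (4,1)@(9, 3): e=[11,5,19] → █
    (5,1)@(11, 3): e=[25,5,5] → █
    (6,1)@(13, 3): e=[39,5,-9] → ·
    (3,2)@(7, 5): e=[5,15,15] → █
    (5,2)@(11, 5): e=[33,15,-13] → ·
    (3,3)@(7, 7): e=[13,25,-3] → ·
    (4,3)@(9, 7): e=[27,25,-17] → ·
  covered (4 px):
    · · · · · · ·
    · · · · █ █ ·
    · · · █ █ · ·
    · · · · · · ·
    · · · · · · ·

Answer: "outside"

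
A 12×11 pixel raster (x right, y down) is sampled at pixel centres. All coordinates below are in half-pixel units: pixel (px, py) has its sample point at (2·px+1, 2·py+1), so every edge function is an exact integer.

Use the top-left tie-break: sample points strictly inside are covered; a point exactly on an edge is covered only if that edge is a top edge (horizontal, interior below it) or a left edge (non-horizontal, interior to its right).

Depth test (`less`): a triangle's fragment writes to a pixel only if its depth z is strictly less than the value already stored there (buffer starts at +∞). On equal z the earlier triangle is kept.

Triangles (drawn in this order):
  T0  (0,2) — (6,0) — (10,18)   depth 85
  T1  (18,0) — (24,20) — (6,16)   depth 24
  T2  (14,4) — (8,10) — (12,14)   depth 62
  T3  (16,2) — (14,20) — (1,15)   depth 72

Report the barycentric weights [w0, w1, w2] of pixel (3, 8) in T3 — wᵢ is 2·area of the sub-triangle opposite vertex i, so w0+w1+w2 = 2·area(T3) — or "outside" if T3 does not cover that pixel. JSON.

T0:
  2·area = 116
  edge (0, 2)→(6, 0): d=(6,-2) top-left  bias=+0
  edge (6, 0)→(10, 18): d=(4,18) right/bottom  bias=-1
  edge (10, 18)→(0, 2): d=(-10,-16) top-left  bias=+0
    (1,0)@(3, 1): e=[0,58,58] → #  [on edge]
    (2,0)@(5, 1): e=[4,22,90] → #
    (3,0)@(7, 1): e=[8,-14,122] → ·
    (0,1)@(1, 3): e=[8,102,6] → #
    (3,1)@(7, 3): e=[20,-6,102] → ·
    (0,2)@(1, 5): e=[20,110,-14] → ·
    (1,2)@(3, 5): e=[24,74,18] → #
    (3,2)@(7, 5): e=[32,2,82] → #
    (4,2)@(9, 5): e=[36,-34,114] → ·
    (1,3)@(3, 7): e=[36,82,-2] → ·
    (2,3)@(5, 7): e=[40,46,30] → #
    (4,3)@(9, 7): e=[48,-26,94] → ·
  covered (15 px):
    · # # · · · · · · · · ·
    # # # · · · · · · · · ·
    · # # # · · · · · · · ·
    · · # # · · · · · · · ·
    · · # # · · · · · · · ·
    · · · # · · · · · · · ·
    · · · # · · · · · · · ·
    · · · · # · · · · · · ·
    · · · · · · · · · · · ·
    · · · · · · · · · · · ·
    · · · · · · · · · · · ·
T1:
  2·area = 336
  edge (18, 0)→(24, 20): d=(6,20) right/bottom  bias=-1
  edge (24, 20)→(6, 16): d=(-18,-4) top-left  bias=+0
  edge (6, 16)→(18, 0): d=(12,-16) top-left  bias=+0
    (8,1)@(17, 3): e=[38,278,20] → #
    (9,1)@(19, 3): e=[-2,286,52] → ·
    (7,2)@(15, 5): e=[90,234,12] → #
    (9,2)@(19, 5): e=[10,250,76] → #
    (10,2)@(21, 5): e=[-30,258,108] → ·
    (6,3)@(13, 7): e=[142,190,4] → #
    (10,3)@(21, 7): e=[-18,222,132] → ·
    (6,4)@(13, 9): e=[154,154,28] → #
    (10,4)@(21, 9): e=[-6,186,156] → ·
    (5,5)@(11, 11): e=[206,110,20] → #
    (10,5)@(21, 11): e=[6,150,180] → #
    (11,5)@(23, 11): e=[-34,158,212] → ·
  covered (42 px):
    · · · · · · · · · · · ·
    · · · · · · · · # · · ·
    · · · · · · · # # # · ·
    · · · · · · # # # # · ·
    · · · · · · # # # # · ·
    · · · · · # # # # # # ·
    · · · · # # # # # # # ·
    · · · # # # # # # # # ·
    · · · · · # # # # # # #
    · · · · · · · · · · # #
    · · · · · · · · · · · ·
T2:
  2·area = 48  (B↔C swapped to make it positive)
  edge (14, 4)→(12, 14): d=(-2,10) right/bottom  bias=-1
  edge (12, 14)→(8, 10): d=(-4,-4) top-left  bias=+0
  edge (8, 10)→(14, 4): d=(6,-6) top-left  bias=+0
    (8,0)@(17, 1): e=[-24,72,0] → ·  [on edge]
    (0,1)@(1, 3): e=[132,0,-84] → ·  [on edge]
    (7,1)@(15, 3): e=[-8,56,0] → ·  [on edge]
    (1,2)@(3, 5): e=[108,0,-60] → ·  [on edge]
    (6,2)@(13, 5): e=[8,40,0] → #  [on edge]
    (7,2)@(15, 5): e=[-12,48,12] → ·
    (2,3)@(5, 7): e=[84,0,-36] → ·  [on edge]
    (5,3)@(11, 7): e=[24,24,0] → #  [on edge]
    (7,3)@(15, 7): e=[-16,40,24] → ·
    (3,4)@(7, 9): e=[60,0,-12] → ·  [on edge]
    (4,4)@(9, 9): e=[40,8,0] → #  [on edge]
    (6,4)@(13, 9): e=[0,24,24] → ·  [on edge]
    (3,5)@(7, 11): e=[56,-8,0] → ·  [on edge]
    (4,5)@(9, 11): e=[36,0,12] → #  [on edge]
    (2,6)@(5, 13): e=[72,-24,0] → ·  [on edge]
    (5,6)@(11, 13): e=[12,0,36] → #  [on edge]
    (1,7)@(3, 15): e=[88,-40,0] → ·  [on edge]
    (6,7)@(13, 15): e=[-12,0,60] → ·  [on edge]
    (0,8)@(1, 17): e=[104,-56,0] → ·  [on edge]
    (7,8)@(15, 17): e=[-36,0,84] → ·  [on edge]
    (5,9)@(11, 19): e=[0,-24,72] → ·  [on edge]
    (8,9)@(17, 19): e=[-60,0,108] → ·  [on edge]
    (9,10)@(19, 21): e=[-84,0,132] → ·  [on edge]
  covered (8 px):
    · · · · · · · · · · · ·
    · · · · · · · · · · · ·
    · · · · · · # · · · · ·
    · · · · · # # · · · · ·
    · · · · # # · · · · · ·
    · · · · # # · · · · · ·
    · · · · · # · · · · · ·
    · · · · · · · · · · · ·
    · · · · · · · · · · · ·
    · · · · · · · · · · · ·
    · · · · · · · · · · · ·
T3:
  2·area = 244
  edge (16, 2)→(14, 20): d=(-2,18) right/bottom  bias=-1
  edge (14, 20)→(1, 15): d=(-13,-5) top-left  bias=+0
  edge (1, 15)→(16, 2): d=(15,-13) top-left  bias=+0
    (7,1)@(15, 3): e=[16,226,2] → #
    (8,1)@(17, 3): e=[-20,236,28] → ·
    (6,2)@(13, 5): e=[48,190,6] → #
    (8,2)@(17, 5): e=[-24,210,58] → ·
    (5,3)@(11, 7): e=[80,154,10] → #
    (8,3)@(17, 7): e=[-28,184,88] → ·
    (4,4)@(9, 9): e=[112,118,14] → #
    (8,4)@(17, 9): e=[-32,158,118] → ·
    (3,5)@(7, 11): e=[144,82,18] → #
    (7,5)@(15, 11): e=[0,122,122] → ·  [on edge]
    (2,6)@(5, 13): e=[176,46,22] → #
    (7,6)@(15, 13): e=[-4,96,152] → ·
    (0,7)@(1, 15): e=[244,0,0] → #  [on edge]
  covered (31 px):
    · · · · · · · · · · · ·
    · · · · · · · # · · · ·
    · · · · · · # # · · · ·
    · · · · · # # # · · · ·
    · · · · # # # # · · · ·
    · · · # # # # · · · · ·
    · · # # # # # · · · · ·
    # # # # # # # · · · · ·
    · · · # # # # · · · · ·
    · · · · · · # · · · · ·
    · · · · · · · · · · · ·

Result: [4,108,132]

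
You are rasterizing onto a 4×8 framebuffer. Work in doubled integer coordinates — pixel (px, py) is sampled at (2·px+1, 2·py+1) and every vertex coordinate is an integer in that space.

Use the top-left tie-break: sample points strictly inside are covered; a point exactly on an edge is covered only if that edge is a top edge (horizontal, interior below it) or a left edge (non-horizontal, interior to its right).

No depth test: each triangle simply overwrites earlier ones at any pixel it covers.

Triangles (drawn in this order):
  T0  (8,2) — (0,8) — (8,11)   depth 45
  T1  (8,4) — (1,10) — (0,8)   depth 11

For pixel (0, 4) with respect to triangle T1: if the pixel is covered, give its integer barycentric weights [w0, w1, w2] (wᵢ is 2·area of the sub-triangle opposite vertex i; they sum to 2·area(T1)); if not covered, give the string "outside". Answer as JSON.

T0:
  2·area = 72  (B↔C swapped to make it positive)
  edge (8, 2)→(8, 11): d=(0,9) right/bottom  bias=-1
  edge (8, 11)→(0, 8): d=(-8,-3) top-left  bias=+0
  edge (0, 8)→(8, 2): d=(8,-6) top-left  bias=+0
    (3,1)@(7, 3): e=[9,61,2] → X
    (2,2)@(5, 5): e=[27,39,6] → X
    (1,3)@(3, 7): e=[45,17,10] → X
    (1,4)@(3, 9): e=[45,1,26] → X
    (1,5)@(3, 11): e=[45,-15,42] → .
    (2,5)@(5, 11): e=[27,-9,54] → .
    (3,5)@(7, 11): e=[9,-3,66] → .
  covered (9 px):
    . . . .
    . . . X
    . . X X
    . X X X
    . X X X
    . . . .
    . . . .
    . . . .
T1:
  2·area = 20
  edge (8, 4)→(1, 10): d=(-7,6) right/bottom  bias=-1
  edge (1, 10)→(0, 8): d=(-1,-2) top-left  bias=+0
  edge (0, 8)→(8, 4): d=(8,-4) top-left  bias=+0
    (1,3)@(3, 7): e=[9,7,4] → X
    (2,3)@(5, 7): e=[-3,11,12] → .
    (0,4)@(1, 9): e=[7,1,12] → X
    (1,4)@(3, 9): e=[-5,5,20] → .
    (0,5)@(1, 11): e=[-7,-1,28] → .
  covered (2 px):
    . . . .
    . . . .
    . . . .
    . X . .
    X . . .
    . . . .
    . . . .
    . . . .

Answer: [1,12,7]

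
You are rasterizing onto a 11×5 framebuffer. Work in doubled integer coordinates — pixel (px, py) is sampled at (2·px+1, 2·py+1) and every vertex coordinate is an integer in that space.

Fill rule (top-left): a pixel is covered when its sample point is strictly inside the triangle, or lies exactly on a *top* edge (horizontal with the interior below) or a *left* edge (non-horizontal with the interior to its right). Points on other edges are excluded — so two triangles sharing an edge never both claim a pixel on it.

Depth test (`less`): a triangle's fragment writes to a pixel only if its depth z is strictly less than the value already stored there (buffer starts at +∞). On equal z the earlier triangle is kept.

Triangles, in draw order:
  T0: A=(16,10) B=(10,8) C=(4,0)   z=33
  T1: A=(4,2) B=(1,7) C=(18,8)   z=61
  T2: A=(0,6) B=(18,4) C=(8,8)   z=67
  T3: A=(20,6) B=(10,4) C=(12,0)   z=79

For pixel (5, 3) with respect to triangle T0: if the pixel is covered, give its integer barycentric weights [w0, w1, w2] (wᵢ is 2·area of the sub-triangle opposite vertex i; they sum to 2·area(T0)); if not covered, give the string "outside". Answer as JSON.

T0:
  2·area = 36
  edge (16, 10)→(10, 8): d=(-6,-2) top-left  bias=+0
  edge (10, 8)→(4, 0): d=(-6,-8) top-left  bias=+0
  edge (4, 0)→(16, 10): d=(12,10) right/bottom  bias=-1
    (2,0)@(5, 1): e=[32,2,2] → X
    (3,0)@(7, 1): e=[36,18,-18] → .
    (2,1)@(5, 3): e=[20,-10,26] → .
    (3,1)@(7, 3): e=[24,6,6] → X
    (4,1)@(9, 3): e=[28,22,-14] → .
    (0,2)@(1, 5): e=[0,-54,90] → .  [on edge]
    (3,2)@(7, 5): e=[12,-6,30] → .
    (4,2)@(9, 5): e=[16,10,10] → X
    (5,2)@(11, 5): e=[20,26,-10] → .
    (3,3)@(7, 7): e=[0,-18,54] → .  [on edge]
    (4,3)@(9, 7): e=[4,-2,34] → .
    (5,3)@(11, 7): e=[8,14,14] → X
    (6,4)@(13, 9): e=[0,18,18] → X  [on edge]
  covered (5 px):
    . . X . . . . . . . .
    . . . X . . . . . . .
    . . . . X . . . . . .
    . . . . . X . . . . .
    . . . . . . X . . . .
T1:
  2·area = 88  (B↔C swapped to make it positive)
  edge (4, 2)→(18, 8): d=(14,6) right/bottom  bias=-1
  edge (18, 8)→(1, 7): d=(-17,-1) top-left  bias=+0
  edge (1, 7)→(4, 2): d=(3,-5) top-left  bias=+0
    (2,1)@(5, 3): e=[8,72,8] → X
    (3,1)@(7, 3): e=[-4,74,18] → .
    (1,2)@(3, 5): e=[48,36,4] → X
    (3,2)@(7, 5): e=[24,40,24] → X
    (4,2)@(9, 5): e=[12,42,34] → X
    (5,2)@(11, 5): e=[0,44,44] → .  [on edge]
    (0,3)@(1, 7): e=[88,0,0] → X  [on edge]
    (5,3)@(11, 7): e=[28,10,50] → X
    (6,3)@(13, 7): e=[16,12,60] → X
    (7,3)@(15, 7): e=[4,14,70] → X
    (8,3)@(17, 7): e=[-8,16,80] → .
    (0,4)@(1, 9): e=[116,-34,6] → .
  covered (13 px):
    . . . . . . . . . . .
    . . X . . . . . . . .
    . X X X X . . . . . .
    X X X X X X X X . . .
    . . . . . . . . . . .
T2:
  2·area = 52
  edge (0, 6)→(18, 4): d=(18,-2) top-left  bias=+0
  edge (18, 4)→(8, 8): d=(-10,4) right/bottom  bias=-1
  edge (8, 8)→(0, 6): d=(-8,-2) top-left  bias=+0
    (4,2)@(9, 5): e=[0,26,26] → X  [on edge]
    (5,2)@(11, 5): e=[4,18,30] → X
    (6,2)@(13, 5): e=[8,10,34] → X
    (7,2)@(15, 5): e=[12,2,38] → X
    (8,2)@(17, 5): e=[16,-6,42] → .
    (2,3)@(5, 7): e=[28,22,2] → X
    (3,3)@(7, 7): e=[32,14,6] → X
    (5,3)@(11, 7): e=[40,-2,14] → .
    (6,3)@(13, 7): e=[44,-10,18] → .
    (7,3)@(15, 7): e=[48,-18,22] → .
    (2,4)@(5, 9): e=[64,2,-14] → .
    (3,4)@(7, 9): e=[68,-6,-10] → .
  covered (7 px):
    . . . . . . . . . . .
    . . . . . . . . . . .
    . . . . X X X X . . .
    . . X X X . . . . . .
    . . . . . . . . . . .
T3:
  2·area = 44
  edge (20, 6)→(10, 4): d=(-10,-2) top-left  bias=+0
  edge (10, 4)→(12, 0): d=(2,-4) top-left  bias=+0
  edge (12, 0)→(20, 6): d=(8,6) right/bottom  bias=-1
    (6,0)@(13, 1): e=[36,6,2] → X
    (7,0)@(15, 1): e=[40,14,-10] → .
    (2,1)@(5, 3): e=[0,-22,66] → .  [on edge]
    (5,1)@(11, 3): e=[12,2,30] → X
    (7,1)@(15, 3): e=[20,18,6] → X
    (8,1)@(17, 3): e=[24,26,-6] → .
    (5,2)@(11, 5): e=[-8,6,46] → .
    (6,2)@(13, 5): e=[-4,14,34] → .
    (7,2)@(15, 5): e=[0,22,22] → X  [on edge]
    (8,2)@(17, 5): e=[4,30,10] → X
    (9,2)@(19, 5): e=[8,38,-2] → .
    (7,3)@(15, 7): e=[-20,26,38] → .
  covered (6 px):
    . . . . . . X . . . .
    . . . . . X X X . . .
    . . . . . . . X X . .
    . . . . . . . . . . .
    . . . . . . . . . . .

Result: [14,14,8]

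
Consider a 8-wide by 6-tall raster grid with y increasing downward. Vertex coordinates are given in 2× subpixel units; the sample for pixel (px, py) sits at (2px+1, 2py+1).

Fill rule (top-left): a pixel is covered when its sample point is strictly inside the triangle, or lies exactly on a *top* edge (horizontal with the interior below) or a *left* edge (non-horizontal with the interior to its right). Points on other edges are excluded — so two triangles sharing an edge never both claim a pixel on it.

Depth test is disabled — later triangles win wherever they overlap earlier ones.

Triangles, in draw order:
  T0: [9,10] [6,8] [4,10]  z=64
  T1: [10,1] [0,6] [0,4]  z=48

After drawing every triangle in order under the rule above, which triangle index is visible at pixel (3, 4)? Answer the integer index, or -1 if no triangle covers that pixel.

T0:
  2·area = 10  (B↔C swapped to make it positive)
  edge (9, 10)→(4, 10): d=(-5,0) right/bottom  bias=-1
  edge (4, 10)→(6, 8): d=(2,-2) top-left  bias=+0
  edge (6, 8)→(9, 10): d=(3,2) right/bottom  bias=-1
    (6,0)@(13, 1): e=[45,0,-35] → .  [on edge]
    (5,1)@(11, 3): e=[35,0,-25] → .  [on edge]
    (4,2)@(9, 5): e=[25,0,-15] → .  [on edge]
    (3,3)@(7, 7): e=[15,0,-5] → .  [on edge]
    (2,4)@(5, 9): e=[5,0,5] → X  [on edge]
    (3,4)@(7, 9): e=[5,4,1] → X
    (4,4)@(9, 9): e=[5,8,-3] → .
    (1,5)@(3, 11): e=[-5,0,15] → .  [on edge]
    (2,5)@(5, 11): e=[-5,4,11] → .
    (3,5)@(7, 11): e=[-5,8,7] → .
  covered (2 px):
    . . . . . . . .
    . . . . . . . .
    . . . . . . . .
    . . . . . . . .
    . . X X . . . .
    . . . . . . . .
T1:
  2·area = 20
  edge (10, 1)→(0, 6): d=(-10,5) right/bottom  bias=-1
  edge (0, 6)→(0, 4): d=(0,-2) top-left  bias=+0
  edge (0, 4)→(10, 1): d=(10,-3) top-left  bias=+0
    (2,1)@(5, 3): e=[5,10,5] → X
    (3,1)@(7, 3): e=[-5,14,11] → .
    (0,2)@(1, 5): e=[5,2,13] → X
    (1,2)@(3, 5): e=[-5,6,19] → .
    (2,2)@(5, 5): e=[-15,10,25] → .
    (0,3)@(1, 7): e=[-15,2,33] → .
  covered (2 px):
    . . . . . . . .
    . . X . . . . .
    X . . . . . . .
    . . . . . . . .
    . . . . . . . .
    . . . . . . . .

Z-buffer (winner per pixel, '.' = empty):
  . . . . . . . .
  . . 1 . . . . .
  1 . . . . . . .
  . . . . . . . .
  . . 0 0 . . . .
  . . . . . . . .

Final: 0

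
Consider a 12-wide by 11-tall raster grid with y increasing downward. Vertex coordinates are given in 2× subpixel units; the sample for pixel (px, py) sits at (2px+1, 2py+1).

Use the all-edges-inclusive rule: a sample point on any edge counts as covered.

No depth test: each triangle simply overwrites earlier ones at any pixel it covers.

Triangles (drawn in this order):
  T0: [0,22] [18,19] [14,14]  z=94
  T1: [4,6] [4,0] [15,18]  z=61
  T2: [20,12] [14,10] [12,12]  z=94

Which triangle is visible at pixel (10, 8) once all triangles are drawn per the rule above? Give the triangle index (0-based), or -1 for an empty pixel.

T0:
  2·area = 102  (B↔C swapped to make it positive)
  edge (0, 22)→(14, 14): d=(14,-8) inclusive
  edge (14, 14)→(18, 19): d=(4,5) inclusive
  edge (18, 19)→(0, 22): d=(-18,3) inclusive
    (6,7)@(13, 15): e=[6,9,87] → █
    (7,7)@(15, 15): e=[22,-1,81] → ·
    (4,8)@(9, 17): e=[2,37,63] → █
    (5,8)@(11, 17): e=[18,27,57] → █
    (7,8)@(15, 17): e=[50,7,45] → █
    (8,8)@(17, 17): e=[66,-3,39] → ·
    (3,9)@(7, 19): e=[14,55,33] → █
    (8,9)@(17, 19): e=[94,5,3] → █
    (9,9)@(19, 19): e=[110,-5,-3] → ·
    (1,10)@(3, 21): e=[10,83,9] → █
    (2,10)@(5, 21): e=[26,73,3] → █
    (3,10)@(7, 21): e=[42,63,-3] → ·
  covered (13 px):
    · · · · · · · · · · · ·
    · · · · · · · · · · · ·
    · · · · · · · · · · · ·
    · · · · · · · · · · · ·
    · · · · · · · · · · · ·
    · · · · · · · · · · · ·
    · · · · · · · · · · · ·
    · · · · · · █ · · · · ·
    · · · · █ █ █ █ · · · ·
    · · · █ █ █ █ █ █ · · ·
    · █ █ · · · · · · · · ·
T1:
  2·area = 66
  edge (4, 6)→(4, 0): d=(0,-6) inclusive
  edge (4, 0)→(15, 18): d=(11,18) inclusive
  edge (15, 18)→(4, 6): d=(-11,-12) inclusive
    (2,1)@(5, 3): e=[6,15,45] → █
    (3,1)@(7, 3): e=[18,-21,69] → ·
    (2,2)@(5, 5): e=[6,37,23] → █
    (3,2)@(7, 5): e=[18,1,47] → █
    (4,2)@(9, 5): e=[30,-35,71] → ·
    (2,3)@(5, 7): e=[6,59,1] → █
    (4,3)@(9, 7): e=[30,-13,49] → ·
    (2,4)@(5, 9): e=[6,81,-21] → ·
    (3,4)@(7, 9): e=[18,45,3] → █
    (4,4)@(9, 9): e=[30,9,27] → █
    (5,4)@(11, 9): e=[42,-27,51] → ·
    (3,5)@(7, 11): e=[18,67,-19] → ·
  covered (10 px):
    · · · · · · · · · · · ·
    · · █ · · · · · · · · ·
    · · █ █ · · · · · · · ·
    · · █ █ · · · · · · · ·
    · · · █ █ · · · · · · ·
    · · · · █ · · · · · · ·
    · · · · · █ · · · · · ·
    · · · · · · █ · · · · ·
    · · · · · · · · · · · ·
    · · · · · · · · · · · ·
    · · · · · · · · · · · ·
T2:
  2·area = 16  (B↔C swapped to make it positive)
  edge (20, 12)→(12, 12): d=(-8,0) inclusive
  edge (12, 12)→(14, 10): d=(2,-2) inclusive
  edge (14, 10)→(20, 12): d=(6,2) inclusive
    (11,0)@(23, 1): e=[88,0,-72] → ·  [on edge]
    (10,1)@(21, 3): e=[72,0,-56] → ·  [on edge]
    (9,2)@(19, 5): e=[56,0,-40] → ·  [on edge]
    (2,3)@(5, 7): e=[40,-24,0] → ·  [on edge]
    (8,3)@(17, 7): e=[40,0,-24] → ·  [on edge]
    (5,4)@(11, 9): e=[24,-8,0] → ·  [on edge]
    (7,4)@(15, 9): e=[24,0,-8] → ·  [on edge]
    (6,5)@(13, 11): e=[8,0,8] → █  [on edge]
    (7,5)@(15, 11): e=[8,4,4] → █
    (8,5)@(17, 11): e=[8,8,0] → █  [on edge]
    (9,5)@(19, 11): e=[8,12,-4] → ·
    (5,6)@(11, 13): e=[-8,0,24] → ·  [on edge]
    (11,6)@(23, 13): e=[-8,24,0] → ·  [on edge]
    (4,7)@(9, 15): e=[-24,0,40] → ·  [on edge]
    (3,8)@(7, 17): e=[-40,0,56] → ·  [on edge]
    (2,9)@(5, 19): e=[-56,0,72] → ·  [on edge]
    (1,10)@(3, 21): e=[-72,0,88] → ·  [on edge]
  covered (3 px):
    · · · · · · · · · · · ·
    · · · · · · · · · · · ·
    · · · · · · · · · · · ·
    · · · · · · · · · · · ·
    · · · · · · · · · · · ·
    · · · · · · █ █ █ · · ·
    · · · · · · · · · · · ·
    · · · · · · · · · · · ·
    · · · · · · · · · · · ·
    · · · · · · · · · · · ·
    · · · · · · · · · · · ·

Z-buffer (winner per pixel, '.' = empty):
  . . . . . . . . . . . .
  . . 1 . . . . . . . . .
  . . 1 1 . . . . . . . .
  . . 1 1 . . . . . . . .
  . . . 1 1 . . . . . . .
  . . . . 1 . 2 2 2 . . .
  . . . . . 1 . . . . . .
  . . . . . . 1 . . . . .
  . . . . 0 0 0 0 . . . .
  . . . 0 0 0 0 0 0 . . .
  . 0 0 . . . . . . . . .

Result: -1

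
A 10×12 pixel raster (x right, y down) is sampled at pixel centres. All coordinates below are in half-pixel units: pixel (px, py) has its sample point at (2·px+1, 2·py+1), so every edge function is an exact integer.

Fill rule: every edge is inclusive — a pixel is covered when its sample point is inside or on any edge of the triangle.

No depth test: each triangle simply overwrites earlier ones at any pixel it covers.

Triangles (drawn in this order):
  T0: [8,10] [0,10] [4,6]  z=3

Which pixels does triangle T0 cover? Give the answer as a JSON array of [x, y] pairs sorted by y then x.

T0:
  2·area = 32
  edge (8, 10)→(0, 10): d=(-8,0) inclusive
  edge (0, 10)→(4, 6): d=(4,-4) inclusive
  edge (4, 6)→(8, 10): d=(4,4) inclusive
    (4,0)@(9, 1): e=[72,0,-40] → .  [on edge]
    (0,1)@(1, 3): e=[56,-24,0] → .  [on edge]
    (3,1)@(7, 3): e=[56,0,-24] → .  [on edge]
    (1,2)@(3, 5): e=[40,-8,0] → .  [on edge]
    (2,2)@(5, 5): e=[40,0,-8] → .  [on edge]
    (1,3)@(3, 7): e=[24,0,8] → X  [on edge]
    (2,3)@(5, 7): e=[24,8,0] → X  [on edge]
    (3,3)@(7, 7): e=[24,16,-8] → .
    (0,4)@(1, 9): e=[8,0,24] → X  [on edge]
    (3,4)@(7, 9): e=[8,24,0] → X  [on edge]
    (4,4)@(9, 9): e=[8,32,-8] → .
    (0,5)@(1, 11): e=[-8,8,32] → .
    (4,5)@(9, 11): e=[-8,40,0] → .  [on edge]
    (5,6)@(11, 13): e=[-24,56,0] → .  [on edge]
    (6,7)@(13, 15): e=[-40,72,0] → .  [on edge]
    (7,8)@(15, 17): e=[-56,88,0] → .  [on edge]
    (8,9)@(17, 19): e=[-72,104,0] → .  [on edge]
    (9,10)@(19, 21): e=[-88,120,0] → .  [on edge]
  covered (6 px):
    . . . . . . . . . .
    . . . . . . . . . .
    . . . . . . . . . .
    . X X . . . . . . .
    X X X X . . . . . .
    . . . . . . . . . .
    . . . . . . . . . .
    . . . . . . . . . .
    . . . . . . . . . .
    . . . . . . . . . .
    . . . . . . . . . .
    . . . . . . . . . .

Result: [[1,3],[2,3],[0,4],[1,4],[2,4],[3,4]]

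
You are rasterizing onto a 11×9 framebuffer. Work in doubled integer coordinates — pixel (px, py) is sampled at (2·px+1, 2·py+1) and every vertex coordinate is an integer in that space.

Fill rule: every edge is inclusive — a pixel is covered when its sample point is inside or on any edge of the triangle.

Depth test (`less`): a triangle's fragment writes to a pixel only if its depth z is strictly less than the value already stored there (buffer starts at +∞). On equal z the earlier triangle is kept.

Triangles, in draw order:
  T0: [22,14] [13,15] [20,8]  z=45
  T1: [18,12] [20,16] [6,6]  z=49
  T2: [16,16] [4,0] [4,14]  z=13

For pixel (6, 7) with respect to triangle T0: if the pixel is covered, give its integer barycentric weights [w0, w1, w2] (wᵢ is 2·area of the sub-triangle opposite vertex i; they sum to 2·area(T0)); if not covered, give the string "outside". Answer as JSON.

T0:
  2·area = 56
  edge (22, 14)→(13, 15): d=(-9,1) inclusive
  edge (13, 15)→(20, 8): d=(7,-7) inclusive
  edge (20, 8)→(22, 14): d=(2,6) inclusive
    (9,2)@(19, 5): e=[84,-28,0] → ·  [on edge]
    (10,3)@(21, 7): e=[64,0,-8] → ·  [on edge]
    (9,4)@(19, 9): e=[48,0,8] → #  [on edge]
    (10,4)@(21, 9): e=[46,14,-4] → ·
    (8,5)@(17, 11): e=[32,0,24] → #  [on edge]
    (10,5)@(21, 11): e=[28,28,0] → #  [on edge]
    (7,6)@(15, 13): e=[16,0,40] → #  [on edge]
    (6,7)@(13, 15): e=[0,0,56] → #  [on edge]
    (7,7)@(15, 15): e=[-2,14,44] → ·
    (8,7)@(17, 15): e=[-4,28,32] → ·
    (9,7)@(19, 15): e=[-6,42,20] → ·
    (10,7)@(21, 15): e=[-8,56,8] → ·
    (5,8)@(11, 17): e=[-16,0,72] → ·  [on edge]
  covered (9 px):
    · · · · · · · · · · ·
    · · · · · · · · · · ·
    · · · · · · · · · · ·
    · · · · · · · · · · ·
    · · · · · · · · · # ·
    · · · · · · · · # # #
    · · · · · · · # # # #
    · · · · · · # · · · ·
    · · · · · · · · · · ·
T1:
  2·area = 36
  edge (18, 12)→(20, 16): d=(2,4) inclusive
  edge (20, 16)→(6, 6): d=(-14,-10) inclusive
  edge (6, 6)→(18, 12): d=(12,6) inclusive
    (5,4)@(11, 9): e=[22,8,6] → #
    (6,4)@(13, 9): e=[14,28,-6] → ·
    (5,5)@(11, 11): e=[26,-20,30] → ·
    (6,5)@(13, 11): e=[18,0,18] → #  [on edge]
    (7,5)@(15, 11): e=[10,20,6] → #
    (8,5)@(17, 11): e=[2,40,-6] → ·
    (6,6)@(13, 13): e=[22,-28,42] → ·
    (7,6)@(15, 13): e=[14,-8,30] → ·
    (8,6)@(17, 13): e=[6,12,18] → #
    (9,6)@(19, 13): e=[-2,32,6] → ·
    (8,7)@(17, 15): e=[10,-16,42] → ·
    (9,7)@(19, 15): e=[2,4,30] → #
  covered (5 px):
    · · · · · · · · · · ·
    · · · · · · · · · · ·
    · · · · · · · · · · ·
    · · · · · · · · · · ·
    · · · · · # · · · · ·
    · · · · · · # # · · ·
    · · · · · · · · # · ·
    · · · · · · · · · # ·
    · · · · · · · · · · ·
T2:
  2·area = 168  (B↔C swapped to make it positive)
  edge (16, 16)→(4, 14): d=(-12,-2) inclusive
  edge (4, 14)→(4, 0): d=(0,-14) inclusive
  edge (4, 0)→(16, 16): d=(12,16) inclusive
    (2,1)@(5, 3): e=[134,14,20] → #
    (3,1)@(7, 3): e=[138,42,-12] → ·
    (2,2)@(5, 5): e=[110,14,44] → #
    (3,2)@(7, 5): e=[114,42,12] → #
    (4,2)@(9, 5): e=[118,70,-20] → ·
    (2,3)@(5, 7): e=[86,14,68] → #
    (4,3)@(9, 7): e=[94,70,4] → #
    (5,3)@(11, 7): e=[98,98,-28] → ·
    (2,4)@(5, 9): e=[62,14,92] → #
    (5,4)@(11, 9): e=[74,98,-4] → ·
    (2,5)@(5, 11): e=[38,14,116] → #
    (5,5)@(11, 11): e=[50,98,20] → #
  covered (21 px):
    · · · · · · · · · · ·
    · · # · · · · · · · ·
    · · # # · · · · · · ·
    · · # # # · · · · · ·
    · · # # # · · · · · ·
    · · # # # # · · · · ·
    · · # # # # # · · · ·
    · · · · · # # # · · ·
    · · · · · · · · · · ·

Final: [0,56,0]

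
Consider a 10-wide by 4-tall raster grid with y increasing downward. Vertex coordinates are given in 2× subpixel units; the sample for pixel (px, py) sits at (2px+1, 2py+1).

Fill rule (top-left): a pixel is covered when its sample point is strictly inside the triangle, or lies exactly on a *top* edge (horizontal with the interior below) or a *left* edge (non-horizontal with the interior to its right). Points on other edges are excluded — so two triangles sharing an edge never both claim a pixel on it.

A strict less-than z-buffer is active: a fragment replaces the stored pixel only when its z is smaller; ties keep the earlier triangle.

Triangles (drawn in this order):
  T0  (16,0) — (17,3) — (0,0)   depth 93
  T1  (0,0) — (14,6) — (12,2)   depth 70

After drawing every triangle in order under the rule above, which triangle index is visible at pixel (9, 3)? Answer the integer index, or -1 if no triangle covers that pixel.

T0:
  2·area = 48
  edge (16, 0)→(17, 3): d=(1,3) right/bottom  bias=-1
  edge (17, 3)→(0, 0): d=(-17,-3) top-left  bias=+0
  edge (0, 0)→(16, 0): d=(16,0) top-left  bias=+0
    (3,0)@(7, 1): e=[28,4,16] → █
    (4,0)@(9, 1): e=[22,10,16] → █
    (5,0)@(11, 1): e=[16,16,16] → █
    (6,0)@(13, 1): e=[10,22,16] → █
    (7,0)@(15, 1): e=[4,28,16] → █
    (8,0)@(17, 1): e=[-2,34,16] → ·
    (3,1)@(7, 3): e=[30,-30,48] → ·
    (4,1)@(9, 3): e=[24,-24,48] → ·
    (5,1)@(11, 3): e=[18,-18,48] → ·
    (6,1)@(13, 3): e=[12,-12,48] → ·
    (7,1)@(15, 3): e=[6,-6,48] → ·
    (8,1)@(17, 3): e=[0,0,48] → ·  [on edge]
  covered (5 px):
    · · · █ █ █ █ █ · ·
    · · · · · · · · · ·
    · · · · · · · · · ·
    · · · · · · · · · ·
T1:
  2·area = 44  (B↔C swapped to make it positive)
  edge (0, 0)→(12, 2): d=(12,2) right/bottom  bias=-1
  edge (12, 2)→(14, 6): d=(2,4) right/bottom  bias=-1
  edge (14, 6)→(0, 0): d=(-14,-6) top-left  bias=+0
    (1,0)@(3, 1): e=[6,34,4] → █
    (2,0)@(5, 1): e=[2,26,16] → █
    (3,0)@(7, 1): e=[-2,18,28] → ·
    (1,1)@(3, 3): e=[30,38,-24] → ·
    (2,1)@(5, 3): e=[26,30,-12] → ·
    (3,1)@(7, 3): e=[22,22,0] → █  [on edge]
    (4,1)@(9, 3): e=[18,14,12] → █
    (5,1)@(11, 3): e=[14,6,24] → █
    (6,1)@(13, 3): e=[10,-2,36] → ·
    (3,2)@(7, 5): e=[46,26,-28] → ·
    (4,2)@(9, 5): e=[42,18,-16] → ·
    (5,2)@(11, 5): e=[38,10,-4] → ·
  covered (6 px):
    · █ █ · · · · · · ·
    · · · █ █ █ · · · ·
    · · · · · · █ · · ·
    · · · · · · · · · ·

Z-buffer (winner per pixel, '.' = empty):
  . 1 1 0 0 0 0 0 . .
  . . . 1 1 1 . . . .
  . . . . . . 1 . . .
  . . . . . . . . . .

Result: -1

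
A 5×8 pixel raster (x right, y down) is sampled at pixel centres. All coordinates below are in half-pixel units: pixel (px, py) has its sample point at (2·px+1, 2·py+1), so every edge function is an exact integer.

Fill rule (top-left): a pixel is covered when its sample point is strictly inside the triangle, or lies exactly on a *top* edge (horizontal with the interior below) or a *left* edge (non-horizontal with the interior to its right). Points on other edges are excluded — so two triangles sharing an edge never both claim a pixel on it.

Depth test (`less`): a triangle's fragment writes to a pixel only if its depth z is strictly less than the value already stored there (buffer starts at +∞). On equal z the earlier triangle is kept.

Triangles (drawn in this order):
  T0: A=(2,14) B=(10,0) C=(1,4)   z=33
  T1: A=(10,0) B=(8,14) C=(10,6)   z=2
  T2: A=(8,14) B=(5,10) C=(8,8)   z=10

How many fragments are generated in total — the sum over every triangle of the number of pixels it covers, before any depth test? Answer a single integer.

T0:
  2·area = 94  (B↔C swapped to make it positive)
  edge (2, 14)→(1, 4): d=(-1,-10) top-left  bias=+0
  edge (1, 4)→(10, 0): d=(9,-4) top-left  bias=+0
  edge (10, 0)→(2, 14): d=(-8,14) right/bottom  bias=-1
    (4,0)@(9, 1): e=[83,5,6] → X
    (2,1)@(5, 3): e=[41,7,46] → X
    (3,1)@(7, 3): e=[61,15,18] → X
    (4,1)@(9, 3): e=[81,23,-10] → .
    (1,2)@(3, 5): e=[19,17,58] → X
    (4,2)@(9, 5): e=[79,41,-26] → .
    (1,3)@(3, 7): e=[17,35,42] → X
    (3,3)@(7, 7): e=[57,51,-14] → .
    (1,4)@(3, 9): e=[15,53,26] → X
    (2,4)@(5, 9): e=[35,61,-2] → .
    (1,5)@(3, 11): e=[13,71,10] → X
    (2,5)@(5, 11): e=[33,79,-18] → .
  covered (10 px):
    . . . . X
    . . X X .
    . X X X .
    . X X . .
    . X . . .
    . X . . .
    . . . . .
    . . . . .
T1:
  2·area = 12  (B↔C swapped to make it positive)
  edge (10, 0)→(10, 6): d=(0,6) right/bottom  bias=-1
  edge (10, 6)→(8, 14): d=(-2,8) right/bottom  bias=-1
  edge (8, 14)→(10, 0): d=(2,-14) top-left  bias=+0
    (4,3)@(9, 7): e=[6,6,0] → X  [on edge]
    (4,4)@(9, 9): e=[6,2,4] → X
    (4,5)@(9, 11): e=[6,-2,8] → .
  covered (2 px):
    . . . . .
    . . . . .
    . . . . .
    . . . . X
    . . . . X
    . . . . .
    . . . . .
    . . . . .
T2:
  2·area = 18
  edge (8, 14)→(5, 10): d=(-3,-4) top-left  bias=+0
  edge (5, 10)→(8, 8): d=(3,-2) top-left  bias=+0
  edge (8, 8)→(8, 14): d=(0,6) right/bottom  bias=-1
    (3,4)@(7, 9): e=[11,1,6] → X
    (4,4)@(9, 9): e=[19,5,-6] → .
    (3,5)@(7, 11): e=[5,7,6] → X
    (4,5)@(9, 11): e=[13,11,-6] → .
    (3,6)@(7, 13): e=[-1,13,6] → .
  covered (2 px):
    . . . . .
    . . . . .
    . . . . .
    . . . . .
    . . . X .
    . . . X .
    . . . . .
    . . . . .

Result: 14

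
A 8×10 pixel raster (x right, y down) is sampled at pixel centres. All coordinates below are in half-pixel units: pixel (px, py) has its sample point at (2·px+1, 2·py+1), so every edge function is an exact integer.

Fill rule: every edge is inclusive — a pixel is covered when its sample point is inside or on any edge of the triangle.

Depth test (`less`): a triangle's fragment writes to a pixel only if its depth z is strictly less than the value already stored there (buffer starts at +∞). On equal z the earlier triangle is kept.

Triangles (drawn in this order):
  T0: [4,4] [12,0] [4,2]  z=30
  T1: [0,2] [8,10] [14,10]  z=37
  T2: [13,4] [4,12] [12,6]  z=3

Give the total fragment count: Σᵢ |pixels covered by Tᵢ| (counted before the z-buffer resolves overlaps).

T0:
  2·area = 16  (B↔C swapped to make it positive)
  edge (4, 4)→(4, 2): d=(0,-2) inclusive
  edge (4, 2)→(12, 0): d=(8,-2) inclusive
  edge (12, 0)→(4, 4): d=(-8,4) inclusive
    (4,0)@(9, 1): e=[10,2,4] → X
    (5,0)@(11, 1): e=[14,6,-4] → .
    (2,1)@(5, 3): e=[2,10,4] → X
    (3,1)@(7, 3): e=[6,14,-4] → .
    (4,1)@(9, 3): e=[10,18,-12] → .
    (2,2)@(5, 5): e=[2,26,-12] → .
  covered (2 px):
    . . . . X . . .
    . . X . . . . .
    . . . . . . . .
    . . . . . . . .
    . . . . . . . .
    . . . . . . . .
    . . . . . . . .
    . . . . . . . .
    . . . . . . . .
    . . . . . . . .
T1:
  2·area = 48  (B↔C swapped to make it positive)
  edge (0, 2)→(14, 10): d=(14,8) inclusive
  edge (14, 10)→(8, 10): d=(-6,0) inclusive
  edge (8, 10)→(0, 2): d=(-8,-8) inclusive
    (0,1)@(1, 3): e=[6,42,0] → X  [on edge]
    (1,1)@(3, 3): e=[-10,42,16] → .
    (0,2)@(1, 5): e=[34,30,-16] → .
    (1,2)@(3, 5): e=[18,30,0] → X  [on edge]
    (2,2)@(5, 5): e=[2,30,16] → X
    (3,2)@(7, 5): e=[-14,30,32] → .
    (1,3)@(3, 7): e=[46,18,-16] → .
    (2,3)@(5, 7): e=[30,18,0] → X  [on edge]
    (3,3)@(7, 7): e=[14,18,16] → X
    (4,3)@(9, 7): e=[-2,18,32] → .
    (2,4)@(5, 9): e=[58,6,-16] → .
    (3,4)@(7, 9): e=[42,6,0] → X  [on edge]
    (4,5)@(9, 11): e=[54,-6,0] → .  [on edge]
    (5,6)@(11, 13): e=[66,-18,0] → .  [on edge]
    (6,7)@(13, 15): e=[78,-30,0] → .  [on edge]
    (7,8)@(15, 17): e=[90,-42,0] → .  [on edge]
  covered (8 px):
    . . . . . . . .
    X . . . . . . .
    . X X . . . . .
    . . X X . . . .
    . . . X X X . .
    . . . . . . . .
    . . . . . . . .
    . . . . . . . .
    . . . . . . . .
    . . . . . . . .
T2:
  2·area = 10  (B↔C swapped to make it positive)
  edge (13, 4)→(12, 6): d=(-1,2) inclusive
  edge (12, 6)→(4, 12): d=(-8,6) inclusive
  edge (4, 12)→(13, 4): d=(9,-8) inclusive
  covered (0 px):
    . . . . . . . .
    . . . . . . . .
    . . . . . . . .
    . . . . . . . .
    . . . . . . . .
    . . . . . . . .
    . . . . . . . .
    . . . . . . . .
    . . . . . . . .
    . . . . . . . .

Answer: 10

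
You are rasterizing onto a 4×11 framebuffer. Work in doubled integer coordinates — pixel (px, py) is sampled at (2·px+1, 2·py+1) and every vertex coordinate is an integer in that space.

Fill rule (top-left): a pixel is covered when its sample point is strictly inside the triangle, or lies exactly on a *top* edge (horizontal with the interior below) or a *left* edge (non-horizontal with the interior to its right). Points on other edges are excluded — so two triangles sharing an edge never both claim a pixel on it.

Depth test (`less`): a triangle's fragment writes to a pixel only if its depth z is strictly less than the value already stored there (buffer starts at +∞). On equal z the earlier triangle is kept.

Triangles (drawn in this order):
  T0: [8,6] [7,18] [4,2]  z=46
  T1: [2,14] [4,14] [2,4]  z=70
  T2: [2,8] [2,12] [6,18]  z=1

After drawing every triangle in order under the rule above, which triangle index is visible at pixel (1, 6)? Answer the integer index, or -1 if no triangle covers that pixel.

T0:
  2·area = 52
  edge (8, 6)→(7, 18): d=(-1,12) right/bottom  bias=-1
  edge (7, 18)→(4, 2): d=(-3,-16) top-left  bias=+0
  edge (4, 2)→(8, 6): d=(4,4) right/bottom  bias=-1
    (1,0)@(3, 1): e=[65,-13,0] → ·  [on edge]
    (2,1)@(5, 3): e=[39,13,0] → ·  [on edge]
    (2,2)@(5, 5): e=[37,7,8] → █
    (3,2)@(7, 5): e=[13,39,0] → ·  [on edge]
    (2,3)@(5, 7): e=[35,1,16] → █
    (3,3)@(7, 7): e=[11,33,8] → █
    (2,4)@(5, 9): e=[33,-5,24] → ·
    (3,4)@(7, 9): e=[9,27,16] → █
    (3,5)@(7, 11): e=[7,21,24] → █
    (3,6)@(7, 13): e=[5,15,32] → █
    (3,7)@(7, 15): e=[3,9,40] → █
    (3,8)@(7, 17): e=[1,3,48] → █
  covered (8 px):
    · · · ·
    · · · ·
    · · █ ·
    · · █ █
    · · · █
    · · · █
    · · · █
    · · · █
    · · · █
    · · · ·
    · · · ·
T1:
  2·area = 20  (B↔C swapped to make it positive)
  edge (2, 14)→(2, 4): d=(0,-10) top-left  bias=+0
  edge (2, 4)→(4, 14): d=(2,10) right/bottom  bias=-1
  edge (4, 14)→(2, 14): d=(-2,0) right/bottom  bias=-1
    (1,4)@(3, 9): e=[10,0,10] → ·  [on edge]
    (1,5)@(3, 11): e=[10,4,6] → █
    (2,5)@(5, 11): e=[30,-16,6] → ·
    (1,6)@(3, 13): e=[10,8,2] → █
    (2,6)@(5, 13): e=[30,-12,2] → ·
    (1,7)@(3, 15): e=[10,12,-2] → ·
    (2,9)@(5, 19): e=[30,0,-10] → ·  [on edge]
  covered (2 px):
    · · · ·
    · · · ·
    · · · ·
    · · · ·
    · · · ·
    · █ · ·
    · █ · ·
    · · · ·
    · · · ·
    · · · ·
    · · · ·
T2:
  2·area = 16  (B↔C swapped to make it positive)
  edge (2, 8)→(6, 18): d=(4,10) right/bottom  bias=-1
  edge (6, 18)→(2, 12): d=(-4,-6) top-left  bias=+0
  edge (2, 12)→(2, 8): d=(0,-4) top-left  bias=+0
    (1,5)@(3, 11): e=[2,10,4] → █
    (2,5)@(5, 11): e=[-18,22,12] → ·
    (1,6)@(3, 13): e=[10,2,4] → █
    (2,6)@(5, 13): e=[-10,14,12] → ·
    (1,7)@(3, 15): e=[18,-6,4] → ·
  covered (2 px):
    · · · ·
    · · · ·
    · · · ·
    · · · ·
    · · · ·
    · █ · ·
    · █ · ·
    · · · ·
    · · · ·
    · · · ·
    · · · ·

Z-buffer (winner per pixel, '.' = empty):
  . . . .
  . . . .
  . . 0 .
  . . 0 0
  . . . 0
  . 2 . 0
  . 2 . 0
  . . . 0
  . . . 0
  . . . .
  . . . .

Answer: 2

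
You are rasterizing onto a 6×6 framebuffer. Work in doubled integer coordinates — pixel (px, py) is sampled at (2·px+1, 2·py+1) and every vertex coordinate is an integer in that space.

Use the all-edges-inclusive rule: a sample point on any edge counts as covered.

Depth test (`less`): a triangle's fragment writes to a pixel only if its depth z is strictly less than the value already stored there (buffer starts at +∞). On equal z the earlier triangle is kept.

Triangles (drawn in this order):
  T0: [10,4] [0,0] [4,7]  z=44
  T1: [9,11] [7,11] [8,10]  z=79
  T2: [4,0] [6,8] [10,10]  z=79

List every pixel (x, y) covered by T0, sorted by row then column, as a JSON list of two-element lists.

T0:
  2·area = 54  (B↔C swapped to make it positive)
  edge (10, 4)→(4, 7): d=(-6,3) inclusive
  edge (4, 7)→(0, 0): d=(-4,-7) inclusive
  edge (0, 0)→(10, 4): d=(10,4) inclusive
    (0,0)@(1, 1): e=[45,3,6] → █
    (1,0)@(3, 1): e=[39,17,-2] → ·
    (0,1)@(1, 3): e=[33,-5,26] → ·
    (1,1)@(3, 3): e=[27,9,18] → █
    (2,1)@(5, 3): e=[21,23,10] → █
    (3,1)@(7, 3): e=[15,37,2] → █
    (4,1)@(9, 3): e=[9,51,-6] → ·
    (1,2)@(3, 5): e=[15,1,38] → █
    (4,2)@(9, 5): e=[-3,43,14] → ·
    (1,3)@(3, 7): e=[3,-7,58] → ·
    (2,3)@(5, 7): e=[-3,7,50] → ·
    (3,3)@(7, 7): e=[-9,21,42] → ·
  covered (7 px):
    █ · · · · ·
    · █ █ █ · ·
    · █ █ █ · ·
    · · · · · ·
    · · · · · ·
    · · · · · ·
T1:
  2·area = 2
  edge (9, 11)→(7, 11): d=(-2,0) inclusive
  edge (7, 11)→(8, 10): d=(1,-1) inclusive
  edge (8, 10)→(9, 11): d=(1,1) inclusive
    (0,1)@(1, 3): e=[16,-14,0] → ·  [on edge]
    (1,2)@(3, 5): e=[12,-10,0] → ·  [on edge]
    (2,3)@(5, 7): e=[8,-6,0] → ·  [on edge]
    (5,3)@(11, 7): e=[8,0,-6] → ·  [on edge]
    (3,4)@(7, 9): e=[4,-2,0] → ·  [on edge]
    (4,4)@(9, 9): e=[4,0,-2] → ·  [on edge]
    (0,5)@(1, 11): e=[0,-6,8] → ·  [on edge]
    (1,5)@(3, 11): e=[0,-4,6] → ·  [on edge]
    (2,5)@(5, 11): e=[0,-2,4] → ·  [on edge]
    (3,5)@(7, 11): e=[0,0,2] → █  [on edge]
    (4,5)@(9, 11): e=[0,2,0] → █  [on edge]
    (5,5)@(11, 11): e=[0,4,-2] → ·  [on edge]
  covered (2 px):
    · · · · · ·
    · · · · · ·
    · · · · · ·
    · · · · · ·
    · · · · · ·
    · · · █ █ ·
T2:
  2·area = 28  (B↔C swapped to make it positive)
  edge (4, 0)→(10, 10): d=(6,10) inclusive
  edge (10, 10)→(6, 8): d=(-4,-2) inclusive
  edge (6, 8)→(4, 0): d=(-2,-8) inclusive
    (2,1)@(5, 3): e=[8,18,2] → █
    (3,1)@(7, 3): e=[-12,22,18] → ·
    (2,2)@(5, 5): e=[20,10,-2] → ·
    (3,2)@(7, 5): e=[0,14,14] → █  [on edge]
    (4,2)@(9, 5): e=[-20,18,30] → ·
    (3,3)@(7, 7): e=[12,6,10] → █
    (4,3)@(9, 7): e=[-8,10,26] → ·
    (3,4)@(7, 9): e=[24,-2,6] → ·
    (4,4)@(9, 9): e=[4,2,22] → █
    (5,4)@(11, 9): e=[-16,6,38] → ·
    (4,5)@(9, 11): e=[16,-6,18] → ·
  covered (4 px):
    · · · · · ·
    · · █ · · ·
    · · · █ · ·
    · · · █ · ·
    · · · · █ ·
    · · · · · ·

Answer: [[0,0],[1,1],[2,1],[3,1],[1,2],[2,2],[3,2]]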